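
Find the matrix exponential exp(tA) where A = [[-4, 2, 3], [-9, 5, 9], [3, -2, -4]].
e^{tA} = [[(1 - 3*t)*e^{-t}, 2*t*e^{-t}, 3*t*e^{-t}], [-9*t*e^{-t}, (6*t + 1)*e^{-t}, 9*t*e^{-t}], [3*t*e^{-t}, -2*t*e^{-t}, (1 - 3*t)*e^{-t}]]

A has Jordan form J = [[-1, 1, 0], [0, -1, 0], [0, 0, -1]] with A = PJP^{-1}, so e^{tA} = P e^{tJ} P^{-1}.

For a Jordan block J_k(λ), e^{tJ_k(λ)} = e^{λt} · (I + tN + t^2 N^2/2! + ... + t^{k-1} N^{k-1}/(k-1)!) where N is the nilpotent superdiagonal part.

Assembling the blocks and conjugating back gives the entries of e^{tA} as shown above.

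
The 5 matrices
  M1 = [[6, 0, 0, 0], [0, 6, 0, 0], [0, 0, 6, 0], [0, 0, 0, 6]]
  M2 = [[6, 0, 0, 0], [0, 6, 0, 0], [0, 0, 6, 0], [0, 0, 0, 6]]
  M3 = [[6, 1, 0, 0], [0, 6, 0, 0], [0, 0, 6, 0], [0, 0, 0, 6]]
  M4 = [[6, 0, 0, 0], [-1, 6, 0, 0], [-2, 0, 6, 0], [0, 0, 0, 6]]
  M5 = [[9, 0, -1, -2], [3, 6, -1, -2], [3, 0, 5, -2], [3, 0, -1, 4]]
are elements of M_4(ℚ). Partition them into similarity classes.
Characteristic polynomials: χ_{M1} = (x - 6)^4, χ_{M2} = (x - 6)^4, χ_{M3} = (x - 6)^4, χ_{M4} = (x - 6)^4, χ_{M5} = (x - 6)^4.

{M1, M2}: invariant factors x - 6, x - 6, x - 6, x - 6.

{M3, M4, M5}: invariant factors x - 6, x - 6, (x - 6)^2.

Matrices are similar if and only if their invariant-factor lists agree; the partition into similarity classes is {M1, M2}, {M3, M4, M5}.

2 classes: {M1, M2}, {M3, M4, M5}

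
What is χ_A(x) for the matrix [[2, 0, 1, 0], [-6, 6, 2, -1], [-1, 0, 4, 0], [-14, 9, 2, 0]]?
χ_A(x) = (x - 3)^4

xI - A = [[x - 2, 0, -1, 0], [6, x - 6, -2, 1], [1, 0, x - 4, 0], [14, -9, -2, x]].

Expanding det(xI - A) along the first row:
det(xI - A) = + (x - 2)·det([[x - 6, -2, 1], [0, x - 4, 0], [-9, -2, x]]) - (0)·det([[6, -2, 1], [1, x - 4, 0], [14, -2, x]]) + (-1)·det([[6, x - 6, 1], [1, 0, 0], [14, -9, x]]) - (0)·det([[6, x - 6, -2], [1, 0, x - 4], [14, -9, -2]]).

Evaluating gives χ_A(x) = x^4 - 12x^3 + 54x^2 - 108x + 81 = (x - 3)^4.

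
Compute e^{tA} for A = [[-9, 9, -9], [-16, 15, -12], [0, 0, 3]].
e^{tA} = [[(1 - 12*t)*e^{3*t}, 9*t*e^{3*t}, -9*t*e^{3*t}], [-16*t*e^{3*t}, (12*t + 1)*e^{3*t}, -12*t*e^{3*t}], [0, 0, e^{3*t}]]

A has Jordan form J = [[3, 1, 0], [0, 3, 0], [0, 0, 3]] with A = PJP^{-1}, so e^{tA} = P e^{tJ} P^{-1}.

For a Jordan block J_k(λ), e^{tJ_k(λ)} = e^{λt} · (I + tN + t^2 N^2/2! + ... + t^{k-1} N^{k-1}/(k-1)!) where N is the nilpotent superdiagonal part.

Assembling the blocks and conjugating back gives the entries of e^{tA} as shown above.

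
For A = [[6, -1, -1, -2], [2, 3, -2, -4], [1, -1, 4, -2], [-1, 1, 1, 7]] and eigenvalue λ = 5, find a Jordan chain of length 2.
v_1 = [[-2, -1, -2, 1]]^T, v_2 = [[-1, -2, -1, 1]]^T

We seek v_1 ∈ ker((A - 5I)^2) \ ker(A - 5I), then set v_{i+1} = (A - 5I) v_i.

One such chain is v_1 = [[-2, -1, -2, 1]]^T, v_2 = [[-1, -2, -1, 1]]^T. Check: (A - 5I) v_2 = [[0, 0, 0, 0]]^T = 0.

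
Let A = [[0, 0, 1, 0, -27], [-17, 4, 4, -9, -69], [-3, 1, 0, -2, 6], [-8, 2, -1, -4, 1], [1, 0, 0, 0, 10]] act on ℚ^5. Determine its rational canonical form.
R = [[0, 0, 0, 0, 18], [1, 0, 0, 0, 39], [0, 1, 0, 0, -4], [0, 0, 1, 0, -26], [0, 0, 0, 1, 10]]

The invariant factors of A (the non-unit diagonal entries of the Smith normal form of xI - A over ℚ[x]) are (x - 2)(x^2 - 4x - 3)^2, each dividing the next. The characteristic polynomial is their product, (x - 2)(x^2 - 4x - 3)^2.

The rational canonical form is the block-diagonal matrix of companion matrices C(f_i):
R = [[0, 0, 0, 0, 18], [1, 0, 0, 0, 39], [0, 1, 0, 0, -4], [0, 0, 1, 0, -26], [0, 0, 0, 1, 10]].

Note the characteristic polynomial does not split into linear factors over ℚ, so A has no Jordan form over ℚ; the rational canonical form exists over any field.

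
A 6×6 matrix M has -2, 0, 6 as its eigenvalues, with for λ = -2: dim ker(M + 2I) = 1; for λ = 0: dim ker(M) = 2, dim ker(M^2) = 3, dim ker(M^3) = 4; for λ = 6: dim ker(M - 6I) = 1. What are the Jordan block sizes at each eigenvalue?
λ = -2: successive nullity increments [1] count blocks of size ≥ k; block sizes are [1].
λ = 0: successive nullity increments [2, 1, 1] count blocks of size ≥ k; block sizes are [3, 1].
λ = 6: successive nullity increments [1] count blocks of size ≥ k; block sizes are [1].

Jordan blocks: (-2, 1), (0, 3), (0, 1), (6, 1)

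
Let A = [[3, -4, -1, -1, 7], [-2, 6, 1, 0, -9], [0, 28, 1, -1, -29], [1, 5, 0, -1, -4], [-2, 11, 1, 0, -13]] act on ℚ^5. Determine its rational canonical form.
R = [[0, 0, 0, 0, -2], [1, 0, 0, 0, -5], [0, 1, 0, 0, -8], [0, 0, 1, 0, -7], [0, 0, 0, 1, -4]]

The invariant factors of A (the non-unit diagonal entries of the Smith normal form of xI - A over ℚ[x]) are (x + 2)(x^2 + x + 1)^2, each dividing the next. The characteristic polynomial is their product, (x + 2)(x^2 + x + 1)^2.

The rational canonical form is the block-diagonal matrix of companion matrices C(f_i):
R = [[0, 0, 0, 0, -2], [1, 0, 0, 0, -5], [0, 1, 0, 0, -8], [0, 0, 1, 0, -7], [0, 0, 0, 1, -4]].

Note the characteristic polynomial does not split into linear factors over ℚ, so A has no Jordan form over ℚ; the rational canonical form exists over any field.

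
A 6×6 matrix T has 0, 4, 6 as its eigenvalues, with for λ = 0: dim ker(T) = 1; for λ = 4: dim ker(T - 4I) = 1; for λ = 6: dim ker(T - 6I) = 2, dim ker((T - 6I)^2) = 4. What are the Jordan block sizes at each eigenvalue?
λ = 0: successive nullity increments [1] count blocks of size ≥ k; block sizes are [1].
λ = 4: successive nullity increments [1] count blocks of size ≥ k; block sizes are [1].
λ = 6: successive nullity increments [2, 2] count blocks of size ≥ k; block sizes are [2, 2].

Jordan blocks: (0, 1), (4, 1), (6, 2), (6, 2)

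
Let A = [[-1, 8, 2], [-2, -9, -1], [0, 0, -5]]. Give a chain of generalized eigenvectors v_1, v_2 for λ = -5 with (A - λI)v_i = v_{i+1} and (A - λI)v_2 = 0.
v_1 = [[0, 0, 1]]^T, v_2 = [[2, -1, 0]]^T

We seek v_1 ∈ ker((A + 5I)^2) \ ker(A + 5I), then set v_{i+1} = (A + 5I) v_i.

One such chain is v_1 = [[0, 0, 1]]^T, v_2 = [[2, -1, 0]]^T. Check: (A + 5I) v_2 = [[0, 0, 0]]^T = 0.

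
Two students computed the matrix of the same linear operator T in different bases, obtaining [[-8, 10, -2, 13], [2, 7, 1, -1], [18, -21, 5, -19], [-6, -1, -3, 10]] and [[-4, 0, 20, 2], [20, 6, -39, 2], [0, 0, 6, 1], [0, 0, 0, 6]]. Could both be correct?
Yes.

Two matrices over a field are similar if and only if they have the same invariant factors.

Both A and B have characteristic polynomial (x - 6)^3(x + 4) and minimal polynomial (x - 6)^3(x + 4). Computing further, both have invariant factors (x - 6)^3(x + 4). Hence A and B are similar.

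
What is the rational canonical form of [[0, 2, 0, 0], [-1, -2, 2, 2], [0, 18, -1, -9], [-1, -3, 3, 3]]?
R = [[0, 0, 0, -16], [1, 0, 0, 0], [0, 1, 0, 8], [0, 0, 1, 0]]

The invariant factors of A (the non-unit diagonal entries of the Smith normal form of xI - A over ℚ[x]) are (x - 2)^2(x + 2)^2, each dividing the next. The characteristic polynomial is their product, (x - 2)^2(x + 2)^2.

The rational canonical form is the block-diagonal matrix of companion matrices C(f_i):
R = [[0, 0, 0, -16], [1, 0, 0, 0], [0, 1, 0, 8], [0, 0, 1, 0]].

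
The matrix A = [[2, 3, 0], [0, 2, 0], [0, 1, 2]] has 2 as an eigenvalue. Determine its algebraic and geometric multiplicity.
algebraic multiplicity 3, geometric multiplicity 2

The characteristic polynomial is (x - 2)^3, so the factor x - 2 appears with exponent 3: the algebraic multiplicity is 3.

rank(A - 2I) = 1, so the eigenspace has dimension 3 - 1 = 2: the geometric multiplicity is 2.

Since 2 < 3, A is not diagonalizable.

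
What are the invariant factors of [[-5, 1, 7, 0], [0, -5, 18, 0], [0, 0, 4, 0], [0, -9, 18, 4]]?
x - 4, (x - 4)(x + 5)^2

The Jordan structure of A has elementary divisors (x + 5)^2, (x - 4), (x - 4). Arranging the block sizes at each eigenvalue in decreasing order and taking row products gives the invariant factors.

Invariant factors (smallest first, each dividing the next): x - 4, (x - 4)(x + 5)^2.

Check: the last factor (x - 4)(x + 5)^2 is the minimal polynomial, and the product (x - 4)^2(x + 5)^2 is the characteristic polynomial.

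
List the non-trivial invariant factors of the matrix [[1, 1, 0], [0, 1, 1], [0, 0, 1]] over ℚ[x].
(x - 1)^3

The Jordan structure of A has elementary divisors (x - 1)^3. Arranging the block sizes at each eigenvalue in decreasing order and taking row products gives the invariant factors.

Invariant factors (smallest first, each dividing the next): (x - 1)^3.

Check: the last factor (x - 1)^3 is the minimal polynomial, and the product (x - 1)^3 is the characteristic polynomial.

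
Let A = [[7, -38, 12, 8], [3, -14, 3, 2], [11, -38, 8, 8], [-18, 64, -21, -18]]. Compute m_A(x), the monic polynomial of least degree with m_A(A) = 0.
m_A(x) = (x + 4)^2(x + 5)

The characteristic polynomial factors as (x + 4)^3(x + 5). The minimal polynomial is ∏(x - λ)^{k_λ} where k_λ is the size of the largest Jordan block at λ.

For λ = -5: rank(A + 5I) = 3, and the largest Jordan block has size 1 (the smallest k with rank((A + 5I)^k) = rank((A + 5I)^(k+1))).
For λ = -4: rank(A + 4I) = 2, and the largest Jordan block has size 2 (the smallest k with rank((A + 4I)^k) = rank((A + 4I)^(k+1))).

So m_A(x) = (x + 4)^2(x + 5).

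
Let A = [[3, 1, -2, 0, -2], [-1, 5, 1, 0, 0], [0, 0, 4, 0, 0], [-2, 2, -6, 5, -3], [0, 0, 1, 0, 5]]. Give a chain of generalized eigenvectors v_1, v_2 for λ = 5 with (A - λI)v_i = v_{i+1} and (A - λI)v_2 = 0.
We seek v_1 ∈ ker((A - 5I)^2) \ ker(A - 5I), then set v_{i+1} = (A - 5I) v_i.

One such chain is v_1 = [[0, 2, 0, -4, 1]]^T, v_2 = [[0, 0, 0, 1, 0]]^T. Check: (A - 5I) v_2 = [[0, 0, 0, 0, 0]]^T = 0.

v_1 = [[0, 2, 0, -4, 1]]^T, v_2 = [[0, 0, 0, 1, 0]]^T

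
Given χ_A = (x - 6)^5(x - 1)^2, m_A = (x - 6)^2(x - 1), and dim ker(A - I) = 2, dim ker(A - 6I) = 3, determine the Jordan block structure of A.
Jordan blocks: (1, 1), (1, 1), (6, 2), (6, 2), (6, 1)

λ = 1: algebraic multiplicity 2 (exponent in χ_A), largest block size 1 (exponent in m_A), 2 blocks (geometric multiplicity). These force block sizes [1, 1].
λ = 6: algebraic multiplicity 5 (exponent in χ_A), largest block size 2 (exponent in m_A), 3 blocks (geometric multiplicity). These force block sizes [2, 2, 1].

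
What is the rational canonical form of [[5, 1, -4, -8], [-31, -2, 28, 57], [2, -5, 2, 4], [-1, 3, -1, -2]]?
The invariant factors of A (the non-unit diagonal entries of the Smith normal form of xI - A over ℚ[x]) are (x - 3)^2(x^2 + 3x - 1), each dividing the next. The characteristic polynomial is their product, (x - 3)^2(x^2 + 3x - 1).

The rational canonical form is the block-diagonal matrix of companion matrices C(f_i):
R = [[0, 0, 0, 9], [1, 0, 0, -33], [0, 1, 0, 10], [0, 0, 1, 3]].

Note the characteristic polynomial does not split into linear factors over ℚ, so A has no Jordan form over ℚ; the rational canonical form exists over any field.

R = [[0, 0, 0, 9], [1, 0, 0, -33], [0, 1, 0, 10], [0, 0, 1, 3]]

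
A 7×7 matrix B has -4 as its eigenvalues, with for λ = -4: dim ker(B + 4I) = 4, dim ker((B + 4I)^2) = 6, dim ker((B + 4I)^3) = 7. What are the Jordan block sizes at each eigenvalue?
Jordan blocks: (-4, 3), (-4, 2), (-4, 1), (-4, 1)

λ = -4: successive nullity increments [4, 2, 1] count blocks of size ≥ k; block sizes are [3, 2, 1, 1].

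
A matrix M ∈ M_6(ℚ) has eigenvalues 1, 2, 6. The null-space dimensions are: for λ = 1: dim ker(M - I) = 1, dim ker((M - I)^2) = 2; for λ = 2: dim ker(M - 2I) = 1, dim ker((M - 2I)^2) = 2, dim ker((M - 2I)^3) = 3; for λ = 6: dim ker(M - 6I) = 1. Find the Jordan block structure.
Jordan blocks: (1, 2), (2, 3), (6, 1)

λ = 1: successive nullity increments [1, 1] count blocks of size ≥ k; block sizes are [2].
λ = 2: successive nullity increments [1, 1, 1] count blocks of size ≥ k; block sizes are [3].
λ = 6: successive nullity increments [1] count blocks of size ≥ k; block sizes are [1].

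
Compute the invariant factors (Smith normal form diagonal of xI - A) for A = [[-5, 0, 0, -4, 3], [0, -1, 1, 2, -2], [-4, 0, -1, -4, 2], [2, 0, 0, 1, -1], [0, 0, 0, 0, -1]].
(x + 1)^2, (x + 1)^2(x + 3)

The Jordan structure of A has elementary divisors (x + 3), (x + 1)^2, (x + 1)^2. Arranging the block sizes at each eigenvalue in decreasing order and taking row products gives the invariant factors.

Invariant factors (smallest first, each dividing the next): (x + 1)^2, (x + 1)^2(x + 3).

Check: the last factor (x + 1)^2(x + 3) is the minimal polynomial, and the product (x + 1)^4(x + 3) is the characteristic polynomial.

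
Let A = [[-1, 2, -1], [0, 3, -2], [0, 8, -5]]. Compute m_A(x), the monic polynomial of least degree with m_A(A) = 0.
m_A(x) = (x + 1)^2

The characteristic polynomial factors as (x + 1)^3. The minimal polynomial is ∏(x - λ)^{k_λ} where k_λ is the size of the largest Jordan block at λ.

For λ = -1: rank(A + I) = 1, and the largest Jordan block has size 2 (the smallest k with rank((A + I)^k) = rank((A + I)^(k+1))).

So m_A(x) = (x + 1)^2.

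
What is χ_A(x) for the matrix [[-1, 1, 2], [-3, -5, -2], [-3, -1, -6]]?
xI - A = [[x + 1, -1, -2], [3, x + 5, 2], [3, 1, x + 6]].

Expanding det(xI - A) along the first row:
det(xI - A) = + (x + 1)·det([[x + 5, 2], [1, x + 6]]) - (-1)·det([[3, 2], [3, x + 6]]) + (-2)·det([[3, x + 5], [3, 1]]).

Evaluating gives χ_A(x) = x^3 + 12x^2 + 48x + 64 = (x + 4)^3.

χ_A(x) = (x + 4)^3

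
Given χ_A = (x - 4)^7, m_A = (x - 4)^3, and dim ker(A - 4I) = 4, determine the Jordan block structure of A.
Jordan blocks: (4, 3), (4, 2), (4, 1), (4, 1)

λ = 4: algebraic multiplicity 7 (exponent in χ_A), largest block size 3 (exponent in m_A), 4 blocks (geometric multiplicity). These force block sizes [3, 2, 1, 1].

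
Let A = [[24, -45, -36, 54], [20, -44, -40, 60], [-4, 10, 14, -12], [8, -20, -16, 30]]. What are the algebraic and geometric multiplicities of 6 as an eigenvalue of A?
The characteristic polynomial is (x - 6)^4, so the factor x - 6 appears with exponent 4: the algebraic multiplicity is 4.

rank(A - 6I) = 1, so the eigenspace has dimension 4 - 1 = 3: the geometric multiplicity is 3.

Since 3 < 4, A is not diagonalizable.

algebraic multiplicity 4, geometric multiplicity 3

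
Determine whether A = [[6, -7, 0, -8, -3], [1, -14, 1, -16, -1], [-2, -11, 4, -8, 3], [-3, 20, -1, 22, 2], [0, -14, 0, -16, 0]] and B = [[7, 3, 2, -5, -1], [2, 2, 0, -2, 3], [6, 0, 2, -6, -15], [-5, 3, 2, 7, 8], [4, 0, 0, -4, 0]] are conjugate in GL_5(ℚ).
Both have characteristic polynomial (x - 6)^2(x - 2)^3, but the minimal polynomial of A is (x - 6)^2(x - 2)^3 while the minimal polynomial of B is (x - 6)^2(x - 2)^2. The minimal polynomial is a similarity invariant, so A and B are not similar.

No.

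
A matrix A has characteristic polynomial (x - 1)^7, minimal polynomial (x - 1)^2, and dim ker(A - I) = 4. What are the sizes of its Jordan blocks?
λ = 1: algebraic multiplicity 7 (exponent in χ_A), largest block size 2 (exponent in m_A), 4 blocks (geometric multiplicity). These force block sizes [2, 2, 2, 1].

Jordan blocks: (1, 2), (1, 2), (1, 2), (1, 1)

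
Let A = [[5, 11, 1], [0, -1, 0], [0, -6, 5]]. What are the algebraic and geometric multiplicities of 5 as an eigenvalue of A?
The characteristic polynomial is (x - 5)^2(x + 1), so the factor x - 5 appears with exponent 2: the algebraic multiplicity is 2.

rank(A - 5I) = 2, so the eigenspace has dimension 3 - 2 = 1: the geometric multiplicity is 1.

Since 1 < 2, A is not diagonalizable.

algebraic multiplicity 2, geometric multiplicity 1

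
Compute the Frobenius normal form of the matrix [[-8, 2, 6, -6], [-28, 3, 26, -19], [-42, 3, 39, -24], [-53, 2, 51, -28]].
The invariant factors of A (the non-unit diagonal entries of the Smith normal form of xI - A over ℚ[x]) are (x - 6)(x^3 + 3x + 5), each dividing the next. The characteristic polynomial is their product, (x - 6)(x^3 + 3x + 5).

The rational canonical form is the block-diagonal matrix of companion matrices C(f_i):
R = [[0, 0, 0, 30], [1, 0, 0, 13], [0, 1, 0, -3], [0, 0, 1, 6]].

Note the characteristic polynomial does not split into linear factors over ℚ, so A has no Jordan form over ℚ; the rational canonical form exists over any field.

R = [[0, 0, 0, 30], [1, 0, 0, 13], [0, 1, 0, -3], [0, 0, 1, 6]]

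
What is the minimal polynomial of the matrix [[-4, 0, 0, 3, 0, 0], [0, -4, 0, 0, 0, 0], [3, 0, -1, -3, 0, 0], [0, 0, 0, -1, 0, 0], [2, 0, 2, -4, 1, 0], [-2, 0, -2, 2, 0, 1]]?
m_A(x) = (x - 1)(x + 1)(x + 4)

The characteristic polynomial factors as (x - 1)^2(x + 1)^2(x + 4)^2. The minimal polynomial is ∏(x - λ)^{k_λ} where k_λ is the size of the largest Jordan block at λ.

For λ = -4: rank(A + 4I) = 4, and the largest Jordan block has size 1 (the smallest k with rank((A + 4I)^k) = rank((A + 4I)^(k+1))).
For λ = -1: rank(A + I) = 4, and the largest Jordan block has size 1 (the smallest k with rank((A + I)^k) = rank((A + I)^(k+1))).
For λ = 1: rank(A - I) = 4, and the largest Jordan block has size 1 (the smallest k with rank((A - I)^k) = rank((A - I)^(k+1))).

So m_A(x) = (x - 1)(x + 1)(x + 4).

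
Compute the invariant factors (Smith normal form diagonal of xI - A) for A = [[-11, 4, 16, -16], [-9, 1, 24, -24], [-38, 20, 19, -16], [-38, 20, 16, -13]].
The Jordan structure of A has elementary divisors (x + 5)^2, (x - 3), (x - 3). Arranging the block sizes at each eigenvalue in decreasing order and taking row products gives the invariant factors.

Invariant factors (smallest first, each dividing the next): x - 3, (x - 3)(x + 5)^2.

Check: the last factor (x - 3)(x + 5)^2 is the minimal polynomial, and the product (x - 3)^2(x + 5)^2 is the characteristic polynomial.

x - 3, (x - 3)(x + 5)^2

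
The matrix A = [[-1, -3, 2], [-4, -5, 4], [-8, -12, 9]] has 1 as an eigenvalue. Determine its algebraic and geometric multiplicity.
The characteristic polynomial is (x - 1)^3, so the factor x - 1 appears with exponent 3: the algebraic multiplicity is 3.

rank(A - I) = 1, so the eigenspace has dimension 3 - 1 = 2: the geometric multiplicity is 2.

Since 2 < 3, A is not diagonalizable.

algebraic multiplicity 3, geometric multiplicity 2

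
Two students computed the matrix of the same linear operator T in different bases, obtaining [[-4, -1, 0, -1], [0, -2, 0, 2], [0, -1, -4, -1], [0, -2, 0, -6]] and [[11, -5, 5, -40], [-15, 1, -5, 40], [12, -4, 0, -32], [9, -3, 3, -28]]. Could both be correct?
Two matrices over a field are similar if and only if they have the same invariant factors.

Both A and B have characteristic polynomial (x + 4)^4 and minimal polynomial (x + 4)^2. Computing further, both have invariant factors x + 4, x + 4, (x + 4)^2. Hence A and B are similar.

Yes.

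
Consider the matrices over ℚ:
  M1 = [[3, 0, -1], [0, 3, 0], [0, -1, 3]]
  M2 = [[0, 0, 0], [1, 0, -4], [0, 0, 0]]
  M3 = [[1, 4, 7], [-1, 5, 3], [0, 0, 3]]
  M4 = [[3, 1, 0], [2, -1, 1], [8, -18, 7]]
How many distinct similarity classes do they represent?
2 classes: {M1, M3, M4}, {M2}

Characteristic polynomials: χ_{M1} = (x - 3)^3, χ_{M2} = x^3, χ_{M3} = (x - 3)^3, χ_{M4} = (x - 3)^3.

{M1, M3, M4}: invariant factors (x - 3)^3.

{M2}: invariant factors x, x^2.

Matrices are similar if and only if their invariant-factor lists agree; the partition into similarity classes is {M1, M3, M4}, {M2}.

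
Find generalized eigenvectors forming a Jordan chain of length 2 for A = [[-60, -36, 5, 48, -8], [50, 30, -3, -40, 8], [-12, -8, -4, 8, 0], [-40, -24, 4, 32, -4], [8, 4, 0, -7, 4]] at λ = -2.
v_1 = [[0, 0, -1, 0, 0]]^T, v_2 = [[-5, 3, 2, -4, 0]]^T

We seek v_1 ∈ ker((A + 2I)^2) \ ker(A + 2I), then set v_{i+1} = (A + 2I) v_i.

One such chain is v_1 = [[0, 0, -1, 0, 0]]^T, v_2 = [[-5, 3, 2, -4, 0]]^T. Check: (A + 2I) v_2 = [[0, 0, 0, 0, 0]]^T = 0.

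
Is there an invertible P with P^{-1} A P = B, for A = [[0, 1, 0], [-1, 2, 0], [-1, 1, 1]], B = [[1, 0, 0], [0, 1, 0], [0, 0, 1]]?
Both have characteristic polynomial (x - 1)^3, but the minimal polynomial of A is (x - 1)^2 while the minimal polynomial of B is x - 1. The minimal polynomial is a similarity invariant, so A and B are not similar.

No.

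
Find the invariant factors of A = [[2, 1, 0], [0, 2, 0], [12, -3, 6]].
(x - 6)(x - 2)^2

The Jordan structure of A has elementary divisors (x - 2)^2, (x - 6). Arranging the block sizes at each eigenvalue in decreasing order and taking row products gives the invariant factors.

Invariant factors (smallest first, each dividing the next): (x - 6)(x - 2)^2.

Check: the last factor (x - 6)(x - 2)^2 is the minimal polynomial, and the product (x - 6)(x - 2)^2 is the characteristic polynomial.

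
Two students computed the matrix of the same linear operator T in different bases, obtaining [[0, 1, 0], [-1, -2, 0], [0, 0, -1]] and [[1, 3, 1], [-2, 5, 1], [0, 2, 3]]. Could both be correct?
trace(A) = -3 but trace(B) = 9. The trace is a similarity invariant, so A and B are not similar.

No.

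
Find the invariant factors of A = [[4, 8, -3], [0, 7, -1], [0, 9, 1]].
The Jordan structure of A has elementary divisors (x - 4)^3. Arranging the block sizes at each eigenvalue in decreasing order and taking row products gives the invariant factors.

Invariant factors (smallest first, each dividing the next): (x - 4)^3.

Check: the last factor (x - 4)^3 is the minimal polynomial, and the product (x - 4)^3 is the characteristic polynomial.

(x - 4)^3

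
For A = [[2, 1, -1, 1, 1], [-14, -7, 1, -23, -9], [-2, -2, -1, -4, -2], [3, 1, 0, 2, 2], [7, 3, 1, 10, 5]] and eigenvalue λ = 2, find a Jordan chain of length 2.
We seek v_1 ∈ ker((A - 2I)^2) \ ker(A - 2I), then set v_{i+1} = (A - 2I) v_i.

One such chain is v_1 = [[1, 0, 0, 0, -1]]^T, v_2 = [[-1, -5, 0, 1, 4]]^T. Check: (A - 2I) v_2 = [[0, 0, 0, 0, 0]]^T = 0.

v_1 = [[1, 0, 0, 0, -1]]^T, v_2 = [[-1, -5, 0, 1, 4]]^T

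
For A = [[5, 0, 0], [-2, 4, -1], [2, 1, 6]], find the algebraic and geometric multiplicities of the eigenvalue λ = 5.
algebraic multiplicity 3, geometric multiplicity 2

The characteristic polynomial is (x - 5)^3, so the factor x - 5 appears with exponent 3: the algebraic multiplicity is 3.

rank(A - 5I) = 1, so the eigenspace has dimension 3 - 1 = 2: the geometric multiplicity is 2.

Since 2 < 3, A is not diagonalizable.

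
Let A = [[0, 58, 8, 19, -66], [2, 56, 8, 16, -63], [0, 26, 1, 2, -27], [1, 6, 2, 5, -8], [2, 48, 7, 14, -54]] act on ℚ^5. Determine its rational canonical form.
The invariant factors of A (the non-unit diagonal entries of the Smith normal form of xI - A over ℚ[x]) are x^2 - x - 3, (x - 6)(x^2 - x - 3), each dividing the next. The characteristic polynomial is their product, (x - 6)(x^2 - x - 3)^2.

The rational canonical form is the block-diagonal matrix of companion matrices C(f_i):
R = [[0, 3, 0, 0, 0], [1, 1, 0, 0, 0], [0, 0, 0, 0, -18], [0, 0, 1, 0, -3], [0, 0, 0, 1, 7]].

Note the characteristic polynomial does not split into linear factors over ℚ, so A has no Jordan form over ℚ; the rational canonical form exists over any field.

R = [[0, 3, 0, 0, 0], [1, 1, 0, 0, 0], [0, 0, 0, 0, -18], [0, 0, 1, 0, -3], [0, 0, 0, 1, 7]]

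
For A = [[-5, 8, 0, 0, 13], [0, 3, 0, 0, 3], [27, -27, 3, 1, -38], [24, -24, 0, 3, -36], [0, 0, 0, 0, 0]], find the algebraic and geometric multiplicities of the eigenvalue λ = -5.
algebraic multiplicity 1, geometric multiplicity 1

The characteristic polynomial is x(x - 3)^3(x + 5), so the factor x + 5 appears with exponent 1: the algebraic multiplicity is 1.

rank(A + 5I) = 4, so the eigenspace has dimension 5 - 4 = 1: the geometric multiplicity is 1.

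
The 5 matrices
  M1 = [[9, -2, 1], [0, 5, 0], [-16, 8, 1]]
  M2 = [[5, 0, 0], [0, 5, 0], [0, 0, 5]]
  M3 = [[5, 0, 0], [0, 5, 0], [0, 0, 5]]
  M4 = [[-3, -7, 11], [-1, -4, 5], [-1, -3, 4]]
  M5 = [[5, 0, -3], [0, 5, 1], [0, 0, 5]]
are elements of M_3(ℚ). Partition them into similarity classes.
Characteristic polynomials: χ_{M1} = (x - 5)^3, χ_{M2} = (x - 5)^3, χ_{M3} = (x - 5)^3, χ_{M4} = (x + 1)^3, χ_{M5} = (x - 5)^3.

{M1, M5}: invariant factors x - 5, (x - 5)^2.

{M2, M3}: invariant factors x - 5, x - 5, x - 5.

{M4}: invariant factors (x + 1)^3.

Matrices are similar if and only if their invariant-factor lists agree; the partition into similarity classes is {M1, M5}, {M2, M3}, {M4}.

3 classes: {M1, M5}, {M2, M3}, {M4}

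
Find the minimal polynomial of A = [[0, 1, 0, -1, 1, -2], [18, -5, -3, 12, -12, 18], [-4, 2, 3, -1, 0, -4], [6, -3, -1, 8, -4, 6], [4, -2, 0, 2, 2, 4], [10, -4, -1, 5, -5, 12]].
m_A(x) = (x - 4)^3(x - 2)^2

The characteristic polynomial factors as (x - 4)^4(x - 2)^2. The minimal polynomial is ∏(x - λ)^{k_λ} where k_λ is the size of the largest Jordan block at λ.

For λ = 2: rank(A - 2I) = 5, and the largest Jordan block has size 2 (the smallest k with rank((A - 2I)^k) = rank((A - 2I)^(k+1))).
For λ = 4: rank(A - 4I) = 4, and the largest Jordan block has size 3 (the smallest k with rank((A - 4I)^k) = rank((A - 4I)^(k+1))).

So m_A(x) = (x - 4)^3(x - 2)^2.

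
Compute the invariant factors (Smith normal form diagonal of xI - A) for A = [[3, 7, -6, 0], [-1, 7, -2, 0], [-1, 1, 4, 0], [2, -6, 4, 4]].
The Jordan structure of A has elementary divisors (x - 4)^2, (x - 4), (x - 6). Arranging the block sizes at each eigenvalue in decreasing order and taking row products gives the invariant factors.

Invariant factors (smallest first, each dividing the next): x - 4, (x - 6)(x - 4)^2.

Check: the last factor (x - 6)(x - 4)^2 is the minimal polynomial, and the product (x - 6)(x - 4)^3 is the characteristic polynomial.

x - 4, (x - 6)(x - 4)^2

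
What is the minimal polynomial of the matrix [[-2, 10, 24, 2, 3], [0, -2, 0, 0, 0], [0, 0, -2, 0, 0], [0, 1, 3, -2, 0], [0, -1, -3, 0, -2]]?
The characteristic polynomial factors as (x + 2)^5. The minimal polynomial is ∏(x - λ)^{k_λ} where k_λ is the size of the largest Jordan block at λ.

For λ = -2: rank(A + 2I) = 2, and the largest Jordan block has size 3 (the smallest k with rank((A + 2I)^k) = rank((A + 2I)^(k+1))).

So m_A(x) = (x + 2)^3.

m_A(x) = (x + 2)^3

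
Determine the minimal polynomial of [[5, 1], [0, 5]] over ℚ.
m_A(x) = (x - 5)^2

The characteristic polynomial factors as (x - 5)^2. The minimal polynomial is ∏(x - λ)^{k_λ} where k_λ is the size of the largest Jordan block at λ.

For λ = 5: rank(A - 5I) = 1, and the largest Jordan block has size 2 (the smallest k with rank((A - 5I)^k) = rank((A - 5I)^(k+1))).

So m_A(x) = (x - 5)^2.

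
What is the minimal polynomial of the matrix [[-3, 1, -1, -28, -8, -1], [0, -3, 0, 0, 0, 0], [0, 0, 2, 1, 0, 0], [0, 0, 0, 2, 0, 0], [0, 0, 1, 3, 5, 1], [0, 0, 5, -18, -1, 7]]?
m_A(x) = (x - 6)^2(x - 2)^2(x + 3)^2

The characteristic polynomial factors as (x - 6)^2(x - 2)^2(x + 3)^2. The minimal polynomial is ∏(x - λ)^{k_λ} where k_λ is the size of the largest Jordan block at λ.

For λ = -3: rank(A + 3I) = 5, and the largest Jordan block has size 2 (the smallest k with rank((A + 3I)^k) = rank((A + 3I)^(k+1))).
For λ = 2: rank(A - 2I) = 5, and the largest Jordan block has size 2 (the smallest k with rank((A - 2I)^k) = rank((A - 2I)^(k+1))).
For λ = 6: rank(A - 6I) = 5, and the largest Jordan block has size 2 (the smallest k with rank((A - 6I)^k) = rank((A - 6I)^(k+1))).

So m_A(x) = (x - 6)^2(x - 2)^2(x + 3)^2.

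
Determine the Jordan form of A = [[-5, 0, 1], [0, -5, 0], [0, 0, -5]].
J = [[-5, 1, 0], [0, -5, 0], [0, 0, -5]]

The characteristic polynomial is det(xI - A) = (x + 5)^3, so the eigenvalues are -5 (algebraic multiplicity 3).

For λ = -5: rank(A + 5I) = 1, rank((A + 5I)^2) = 0. The eigenspace has dimension 3 - 1 = 2, so there are 2 Jordan blocks; the rank sequence gives block sizes [2, 1].

Assembling the blocks gives the Jordan form J above.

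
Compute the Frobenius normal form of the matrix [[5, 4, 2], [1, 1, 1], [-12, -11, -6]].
The invariant factors of A (the non-unit diagonal entries of the Smith normal form of xI - A over ℚ[x]) are x^3 - 3, each dividing the next. The characteristic polynomial is their product, x^3 - 3.

The rational canonical form is the block-diagonal matrix of companion matrices C(f_i):
R = [[0, 0, 3], [1, 0, 0], [0, 1, 0]].

Note the characteristic polynomial does not split into linear factors over ℚ, so A has no Jordan form over ℚ; the rational canonical form exists over any field.

R = [[0, 0, 3], [1, 0, 0], [0, 1, 0]]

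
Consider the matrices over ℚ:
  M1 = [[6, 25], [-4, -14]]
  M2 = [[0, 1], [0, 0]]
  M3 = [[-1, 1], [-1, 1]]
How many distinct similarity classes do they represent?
Characteristic polynomials: χ_{M1} = (x + 4)^2, χ_{M2} = x^2, χ_{M3} = x^2.

{M1}: invariant factors (x + 4)^2.

{M2, M3}: invariant factors x^2.

Matrices are similar if and only if their invariant-factor lists agree; the partition into similarity classes is {M1}, {M2, M3}.

2 classes: {M1}, {M2, M3}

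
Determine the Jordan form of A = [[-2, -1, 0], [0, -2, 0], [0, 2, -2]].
J = [[-2, 1, 0], [0, -2, 0], [0, 0, -2]]

The characteristic polynomial is det(xI - A) = (x + 2)^3, so the eigenvalues are -2 (algebraic multiplicity 3).

For λ = -2: rank(A + 2I) = 1, rank((A + 2I)^2) = 0. The eigenspace has dimension 3 - 1 = 2, so there are 2 Jordan blocks; the rank sequence gives block sizes [2, 1].

Assembling the blocks gives the Jordan form J above.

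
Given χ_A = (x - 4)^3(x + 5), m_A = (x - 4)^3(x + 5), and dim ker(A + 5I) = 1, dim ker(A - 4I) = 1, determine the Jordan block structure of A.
Jordan blocks: (-5, 1), (4, 3)

λ = -5: algebraic multiplicity 1 (exponent in χ_A), largest block size 1 (exponent in m_A), 1 block (geometric multiplicity). This forces block sizes [1].
λ = 4: algebraic multiplicity 3 (exponent in χ_A), largest block size 3 (exponent in m_A), 1 block (geometric multiplicity). This forces block sizes [3].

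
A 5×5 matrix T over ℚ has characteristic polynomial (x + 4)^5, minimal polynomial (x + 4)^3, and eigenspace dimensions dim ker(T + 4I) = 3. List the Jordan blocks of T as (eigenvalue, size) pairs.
Jordan blocks: (-4, 3), (-4, 1), (-4, 1)

λ = -4: algebraic multiplicity 5 (exponent in χ_T), largest block size 3 (exponent in m_T), 3 blocks (geometric multiplicity). These force block sizes [3, 1, 1].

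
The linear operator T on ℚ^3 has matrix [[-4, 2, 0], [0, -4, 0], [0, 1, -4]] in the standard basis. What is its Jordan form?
The characteristic polynomial is det(xI - A) = (x + 4)^3, so the eigenvalues are -4 (algebraic multiplicity 3).

For λ = -4: rank(A + 4I) = 1, rank((A + 4I)^2) = 0. The eigenspace has dimension 3 - 1 = 2, so there are 2 Jordan blocks; the rank sequence gives block sizes [2, 1].

Assembling the blocks gives the Jordan form J above.

J = [[-4, 1, 0], [0, -4, 0], [0, 0, -4]]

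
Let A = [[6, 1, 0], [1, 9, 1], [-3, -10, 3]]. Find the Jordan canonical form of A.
J = [[6, 1, 0], [0, 6, 1], [0, 0, 6]]

The characteristic polynomial is det(xI - A) = (x - 6)^3, so the eigenvalues are 6 (algebraic multiplicity 3).

For λ = 6: rank(A - 6I) = 2, rank((A - 6I)^2) = 1, rank((A - 6I)^3) = 0. The eigenspace has dimension 3 - 2 = 1, so there is 1 Jordan block; the rank sequence gives block sizes [3].

Assembling the blocks gives the Jordan form J above.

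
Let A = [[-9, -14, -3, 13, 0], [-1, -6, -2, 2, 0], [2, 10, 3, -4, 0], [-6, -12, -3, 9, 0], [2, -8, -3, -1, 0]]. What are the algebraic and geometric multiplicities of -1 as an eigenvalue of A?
The characteristic polynomial is x^2(x + 1)^3, so the factor x + 1 appears with exponent 3: the algebraic multiplicity is 3.

rank(A + I) = 4, so the eigenspace has dimension 5 - 4 = 1: the geometric multiplicity is 1.

Since 1 < 3, A is not diagonalizable.

algebraic multiplicity 3, geometric multiplicity 1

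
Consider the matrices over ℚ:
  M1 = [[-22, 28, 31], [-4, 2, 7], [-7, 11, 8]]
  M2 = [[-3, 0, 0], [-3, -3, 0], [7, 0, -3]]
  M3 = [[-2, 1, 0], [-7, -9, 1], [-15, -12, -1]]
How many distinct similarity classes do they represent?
2 classes: {M1, M3}, {M2}

Characteristic polynomials: χ_{M1} = (x + 4)^3, χ_{M2} = (x + 3)^3, χ_{M3} = (x + 4)^3.

{M1, M3}: invariant factors (x + 4)^3.

{M2}: invariant factors x + 3, (x + 3)^2.

Matrices are similar if and only if their invariant-factor lists agree; the partition into similarity classes is {M1, M3}, {M2}.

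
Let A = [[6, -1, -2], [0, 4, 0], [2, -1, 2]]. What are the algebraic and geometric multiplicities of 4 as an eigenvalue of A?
algebraic multiplicity 3, geometric multiplicity 2

The characteristic polynomial is (x - 4)^3, so the factor x - 4 appears with exponent 3: the algebraic multiplicity is 3.

rank(A - 4I) = 1, so the eigenspace has dimension 3 - 1 = 2: the geometric multiplicity is 2.

Since 2 < 3, A is not diagonalizable.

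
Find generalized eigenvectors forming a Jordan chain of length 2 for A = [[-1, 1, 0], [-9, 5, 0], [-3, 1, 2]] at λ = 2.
v_1 = [[0, 1, 1]]^T, v_2 = [[1, 3, 1]]^T

We seek v_1 ∈ ker((A - 2I)^2) \ ker(A - 2I), then set v_{i+1} = (A - 2I) v_i.

One such chain is v_1 = [[0, 1, 1]]^T, v_2 = [[1, 3, 1]]^T. Check: (A - 2I) v_2 = [[0, 0, 0]]^T = 0.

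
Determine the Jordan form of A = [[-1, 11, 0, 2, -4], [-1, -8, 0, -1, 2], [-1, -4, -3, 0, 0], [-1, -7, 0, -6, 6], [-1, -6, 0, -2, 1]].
J = [[-4, 1, 0, 0, 0], [0, -4, 0, 0, 0], [0, 0, -3, 1, 0], [0, 0, 0, -3, 0], [0, 0, 0, 0, -3]]

The characteristic polynomial is det(xI - A) = (x + 3)^3(x + 4)^2, so the eigenvalues are -4 (algebraic multiplicity 2), -3 (algebraic multiplicity 3).

For λ = -4: rank(A + 4I) = 4, rank((A + 4I)^2) = 3. The eigenspace has dimension 5 - 4 = 1, so there is 1 Jordan block; the rank sequence gives block sizes [2].

For λ = -3: rank(A + 3I) = 3, rank((A + 3I)^2) = 2. The eigenspace has dimension 5 - 3 = 2, so there are 2 Jordan blocks; the rank sequence gives block sizes [2, 1].

Assembling the blocks gives the Jordan form J above.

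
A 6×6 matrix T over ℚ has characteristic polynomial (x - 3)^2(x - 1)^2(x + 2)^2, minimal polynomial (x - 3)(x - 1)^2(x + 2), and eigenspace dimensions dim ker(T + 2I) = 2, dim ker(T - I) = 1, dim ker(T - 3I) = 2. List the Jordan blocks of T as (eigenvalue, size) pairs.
λ = -2: algebraic multiplicity 2 (exponent in χ_T), largest block size 1 (exponent in m_T), 2 blocks (geometric multiplicity). These force block sizes [1, 1].
λ = 1: algebraic multiplicity 2 (exponent in χ_T), largest block size 2 (exponent in m_T), 1 block (geometric multiplicity). This forces block sizes [2].
λ = 3: algebraic multiplicity 2 (exponent in χ_T), largest block size 1 (exponent in m_T), 2 blocks (geometric multiplicity). These force block sizes [1, 1].

Jordan blocks: (-2, 1), (-2, 1), (1, 2), (3, 1), (3, 1)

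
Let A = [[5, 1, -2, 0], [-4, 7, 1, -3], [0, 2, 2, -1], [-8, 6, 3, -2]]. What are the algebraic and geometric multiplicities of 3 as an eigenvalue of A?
algebraic multiplicity 4, geometric multiplicity 2

The characteristic polynomial is (x - 3)^4, so the factor x - 3 appears with exponent 4: the algebraic multiplicity is 4.

rank(A - 3I) = 2, so the eigenspace has dimension 4 - 2 = 2: the geometric multiplicity is 2.

Since 2 < 4, A is not diagonalizable.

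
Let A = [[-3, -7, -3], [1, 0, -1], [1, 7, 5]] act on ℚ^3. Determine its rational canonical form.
The invariant factors of A (the non-unit diagonal entries of the Smith normal form of xI - A over ℚ[x]) are x(x^2 - 2x + 2), each dividing the next. The characteristic polynomial is their product, x(x^2 - 2x + 2).

The rational canonical form is the block-diagonal matrix of companion matrices C(f_i):
R = [[0, 0, 0], [1, 0, -2], [0, 1, 2]].

Note the characteristic polynomial does not split into linear factors over ℚ, so A has no Jordan form over ℚ; the rational canonical form exists over any field.

R = [[0, 0, 0], [1, 0, -2], [0, 1, 2]]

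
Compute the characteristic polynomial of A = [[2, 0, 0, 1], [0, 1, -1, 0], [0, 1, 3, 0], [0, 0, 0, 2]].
χ_A(x) = (x - 2)^4

xI - A = [[x - 2, 0, 0, -1], [0, x - 1, 1, 0], [0, -1, x - 3, 0], [0, 0, 0, x - 2]].

Expanding det(xI - A) along the first row:
det(xI - A) = + (x - 2)·det([[x - 1, 1, 0], [-1, x - 3, 0], [0, 0, x - 2]]) - (0)·det([[0, 1, 0], [0, x - 3, 0], [0, 0, x - 2]]) + (0)·det([[0, x - 1, 0], [0, -1, 0], [0, 0, x - 2]]) - (-1)·det([[0, x - 1, 1], [0, -1, x - 3], [0, 0, 0]]).

Evaluating gives χ_A(x) = x^4 - 8x^3 + 24x^2 - 32x + 16 = (x - 2)^4.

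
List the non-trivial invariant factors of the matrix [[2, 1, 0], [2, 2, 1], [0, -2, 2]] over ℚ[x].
(x - 2)^3

The Jordan structure of A has elementary divisors (x - 2)^3. Arranging the block sizes at each eigenvalue in decreasing order and taking row products gives the invariant factors.

Invariant factors (smallest first, each dividing the next): (x - 2)^3.

Check: the last factor (x - 2)^3 is the minimal polynomial, and the product (x - 2)^3 is the characteristic polynomial.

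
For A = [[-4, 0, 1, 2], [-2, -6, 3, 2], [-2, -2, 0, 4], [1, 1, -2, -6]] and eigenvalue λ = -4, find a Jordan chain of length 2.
v_1 = [[0, 0, -1, 1]]^T, v_2 = [[1, -1, 0, 0]]^T

We seek v_1 ∈ ker((A + 4I)^2) \ ker(A + 4I), then set v_{i+1} = (A + 4I) v_i.

One such chain is v_1 = [[0, 0, -1, 1]]^T, v_2 = [[1, -1, 0, 0]]^T. Check: (A + 4I) v_2 = [[0, 0, 0, 0]]^T = 0.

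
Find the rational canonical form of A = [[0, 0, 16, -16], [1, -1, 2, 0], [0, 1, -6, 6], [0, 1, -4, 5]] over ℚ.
R = [[0, 0, 0, -16], [1, 0, 0, 8], [0, 1, 0, 7], [0, 0, 1, -2]]

The invariant factors of A (the non-unit diagonal entries of the Smith normal form of xI - A over ℚ[x]) are (x^2 + x - 4)^2, each dividing the next. The characteristic polynomial is their product, (x^2 + x - 4)^2.

The rational canonical form is the block-diagonal matrix of companion matrices C(f_i):
R = [[0, 0, 0, -16], [1, 0, 0, 8], [0, 1, 0, 7], [0, 0, 1, -2]].

Note the characteristic polynomial does not split into linear factors over ℚ, so A has no Jordan form over ℚ; the rational canonical form exists over any field.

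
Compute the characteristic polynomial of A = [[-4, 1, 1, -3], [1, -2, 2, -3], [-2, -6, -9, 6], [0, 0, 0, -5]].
xI - A = [[x + 4, -1, -1, 3], [-1, x + 2, -2, 3], [2, 6, x + 9, -6], [0, 0, 0, x + 5]].

Expanding det(xI - A) along the first row:
det(xI - A) = + (x + 4)·det([[x + 2, -2, 3], [6, x + 9, -6], [0, 0, x + 5]]) - (-1)·det([[-1, -2, 3], [2, x + 9, -6], [0, 0, x + 5]]) + (-1)·det([[-1, x + 2, 3], [2, 6, -6], [0, 0, x + 5]]) - (3)·det([[-1, x + 2, -2], [2, 6, x + 9], [0, 0, 0]]).

Evaluating gives χ_A(x) = x^4 + 20x^3 + 150x^2 + 500x + 625 = (x + 5)^4.

χ_A(x) = (x + 5)^4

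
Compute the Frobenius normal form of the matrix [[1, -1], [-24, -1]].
The invariant factors of A (the non-unit diagonal entries of the Smith normal form of xI - A over ℚ[x]) are (x - 5)(x + 5), each dividing the next. The characteristic polynomial is their product, (x - 5)(x + 5).

The rational canonical form is the block-diagonal matrix of companion matrices C(f_i):
R = [[0, 25], [1, 0]].

R = [[0, 25], [1, 0]]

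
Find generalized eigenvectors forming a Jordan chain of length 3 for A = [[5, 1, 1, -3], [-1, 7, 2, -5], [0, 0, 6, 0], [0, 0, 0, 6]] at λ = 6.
We seek v_1 ∈ ker((A - 6I)^3) \ ker((A - 6I)^2), then set v_{i+1} = (A - 6I) v_i.

One such chain is v_1 = [[-1, 0, 3, 1]]^T, v_2 = [[1, 2, 0, 0]]^T, v_3 = [[1, 1, 0, 0]]^T. Check: (A - 6I) v_3 = [[0, 0, 0, 0]]^T = 0.

v_1 = [[-1, 0, 3, 1]]^T, v_2 = [[1, 2, 0, 0]]^T, v_3 = [[1, 1, 0, 0]]^T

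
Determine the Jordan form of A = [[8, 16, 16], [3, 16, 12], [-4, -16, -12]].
J = [[4, 1, 0], [0, 4, 0], [0, 0, 4]]

The characteristic polynomial is det(xI - A) = (x - 4)^3, so the eigenvalues are 4 (algebraic multiplicity 3).

For λ = 4: rank(A - 4I) = 1, rank((A - 4I)^2) = 0. The eigenspace has dimension 3 - 1 = 2, so there are 2 Jordan blocks; the rank sequence gives block sizes [2, 1].

Assembling the blocks gives the Jordan form J above.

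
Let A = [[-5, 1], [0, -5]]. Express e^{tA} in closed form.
A has Jordan form J = [[-5, 1], [0, -5]] with A = PJP^{-1}, so e^{tA} = P e^{tJ} P^{-1}.

For a Jordan block J_k(λ), e^{tJ_k(λ)} = e^{λt} · (I + tN + t^2 N^2/2! + ... + t^{k-1} N^{k-1}/(k-1)!) where N is the nilpotent superdiagonal part.

Assembling the blocks and conjugating back gives the entries of e^{tA} as shown above.

e^{tA} = [[e^{-5*t}, t*e^{-5*t}], [0, e^{-5*t}]]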